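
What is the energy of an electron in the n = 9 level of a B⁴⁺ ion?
-4.199 eV

For hydrogen-like ions, the energy levels scale with Z²:
E_n = -13.6057 Z² / n² eV

For B⁴⁺ (Z = 5) at n = 9:
E_9 = -13.6057 × 5² / 9²
E_9 = -13.6057 × 25 / 81
E_9 = -340.1425 / 81
E_9 = -4.199 eV

The energy is 25 times more negative than hydrogen at the same n due to the stronger nuclear charge.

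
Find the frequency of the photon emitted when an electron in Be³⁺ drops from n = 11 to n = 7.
6.39214e+14 Hz

First, find the transition energy:
E_11 = -13.6057 × 4² / 11² = -1.79910083 eV
E_7 = -13.6057 × 4² / 7² = -4.44267755 eV
|ΔE| = |E_7 - E_11| = 2.64357672 eV

Convert to Joules: E = 2.64357672 eV × (1.602177 × 10⁻¹⁹ J/eV) = 4.2354778e-19 J

Using E = hf:
f = E/h = 4.2354778e-19 J / (6.62607 × 10⁻³⁴ J·s)
f = 6.39214e+14 Hz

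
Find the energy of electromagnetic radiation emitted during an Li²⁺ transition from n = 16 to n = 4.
7.17 eV

The energy levels are E_n = -13.6057 Z² eV / n².

Energy at n = 16: E_16 = -13.6057 × 3² / 16² = -0.47833 eV
Energy at n = 4: E_4 = -13.6057 × 3² / 4² = -7.65321 eV

For emission (electron falling to lower state), the photon energy is:
E_photon = E_16 - E_4 = |-0.47833 - (-7.65321)|
E_photon = 7.17 eV

This energy is carried away by the emitted photon.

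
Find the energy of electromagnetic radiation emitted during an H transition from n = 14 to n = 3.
1.44233 eV

The energy levels are E_n = -13.6057 eV / n².

Energy at n = 14: E_14 = -13.6057 / 14² = -0.06941684 eV
Energy at n = 3: E_3 = -13.6057 / 3² = -1.51174444 eV

For emission (electron falling to lower state), the photon energy is:
E_photon = E_14 - E_3 = |-0.06941684 - (-1.51174444)|
E_photon = 1.44233 eV

This energy is carried away by the emitted photon.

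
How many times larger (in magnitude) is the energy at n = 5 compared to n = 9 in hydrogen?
3.240

Using E_n = -13.6057 Z² / n² eV with Z = 1:

E_5 = -13.6057 / 5² = -13.6057 / 25 = -0.544228000 eV
E_9 = -13.6057 / 9² = -13.6057 / 81 = -0.167971605 eV

The ratio is:
E_5/E_9 = (-0.544228000) / (-0.167971605)
E_5/E_9 = (-13.6057/25) / (-13.6057/81)
E_5/E_9 = 81/25
E_5/E_9 = 3.240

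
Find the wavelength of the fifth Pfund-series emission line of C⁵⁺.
84.376 nm

The lines of a series are numbered from the longest wavelength (smallest ΔE) outward; the fifth line is the transition from n = n_f + 5 to n_f.
The Pfund series has all transitions ending at n_f = 5.

For C⁵⁺ (Z = 6), the fifth line (ε-line) is the jump from n = 10 to n = 5:
E_10 = -13.6057 × 6² / 10² = -4.89805 eV
E_5 = -13.6057 × 6² / 5² = -19.59221 eV
ΔE = E_10 - E_5 = 14.69416 eV

λ = hc/E = 1239.84 eV·nm / 14.69416 eV
λ = 84.376 nm

This is the ε-line of the Pfund series in C⁵⁺.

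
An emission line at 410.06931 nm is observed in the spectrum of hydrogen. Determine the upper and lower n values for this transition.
n = 6 → n = 2

First, find the photon energy from the wavelength (hc = 1239.84 eV·nm):
E = hc/λ = 1239.84 eV·nm / 410.06931 nm = 3.0234889 eV

The energy levels of hydrogen satisfy E_n = -13.6057 / n² eV, so an emission n_i → n_f releases
ΔE = 13.6057 × (1/n_f² − 1/n_i²) eV.

Setting ΔE equal to the photon energy:
1/n_f² − 1/n_i² = 3.0234889 / 13.6057 = 0.22222222

Since 1/n_i² must be positive, we need 1/n_f² > 0.22222222, i.e. n_f ≤ 2. For each allowed n_f, solve n_i = (1/n_f² − 0.22222222)^(−1/2) and check whether it is a whole number:
  n_f = 1: 1/n_i² = 1.00000000 − 0.22222222 = 0.77777778 → n_i = 1.134  (not an integer) ✗
  n_f = 2: 1/n_i² = 0.25000000 − 0.22222222 = 0.02777778 → n_i = 6.000  → integer, n_i = 6 ✓

Only n_f = 2 gives an integer upper level, n_i = 6.

The transition is from n = 6 to n = 2 (emission).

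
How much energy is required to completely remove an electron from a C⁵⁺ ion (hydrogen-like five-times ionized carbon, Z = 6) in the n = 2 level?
122.451 eV

The ionization energy is the energy needed to remove the electron completely (n → ∞).

For a hydrogen-like ion with Z = 6, E_n = -13.6057 Z² / n² eV.

At n = 2: E_2 = -13.6057 × 6² / 2² = -122.451300 eV
At n = ∞: E_∞ = 0 eV

Ionization energy = E_∞ - E_2 = 0 - (-122.451300) = 122.451300 eV
Ionization energy ≈ 122.451 eV

This is also called the binding energy of the electron in state n = 2.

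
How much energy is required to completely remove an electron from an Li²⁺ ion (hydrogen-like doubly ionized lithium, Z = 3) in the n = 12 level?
0.85 eV

The ionization energy is the energy needed to remove the electron completely (n → ∞).

For a hydrogen-like ion with Z = 3, E_n = -13.6057 Z² / n² eV.

At n = 12: E_12 = -13.6057 × 3² / 12² = -0.85036 eV
At n = ∞: E_∞ = 0 eV

Ionization energy = E_∞ - E_12 = 0 - (-0.85036) = 0.85036 eV
Ionization energy ≈ 0.85 eV

This is also called the binding energy of the electron in state n = 12.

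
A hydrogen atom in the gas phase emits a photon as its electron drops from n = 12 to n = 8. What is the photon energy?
0.1181 eV

The energy levels are E_n = -13.6057 eV / n².

Energy at n = 12: E_12 = -13.6057 / 12² = -0.0944840 eV
Energy at n = 8: E_8 = -13.6057 / 8² = -0.2125891 eV

For emission (electron falling to lower state), the photon energy is:
E_photon = E_12 - E_8 = |-0.0944840 - (-0.2125891)|
E_photon = 0.1181 eV

This energy is carried away by the emitted photon.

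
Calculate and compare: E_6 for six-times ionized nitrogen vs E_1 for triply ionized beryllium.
Be³⁺ at n = 1 (E = -217.691200 eV)

Using E_n = -13.6057 Z² / n² eV:

N⁶⁺ (Z = 7) at n = 6:
E = -13.6057 × 7² / 6² = -13.6057 × 49 / 36 = -18.518869444 eV

Be³⁺ (Z = 4) at n = 1:
E = -13.6057 × 4² / 1² = -13.6057 × 16 / 1 = -217.691200000 eV

Since -217.691200000 eV < -18.518869444 eV,
Be³⁺ at n = 1 is more tightly bound (requires more energy to ionize).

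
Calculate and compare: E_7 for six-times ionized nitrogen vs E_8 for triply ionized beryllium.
N⁶⁺ at n = 7 (E = -13.6057 eV)

Using E_n = -13.6057 Z² / n² eV:

N⁶⁺ (Z = 7) at n = 7:
E = -13.6057 × 7² / 7² = -13.6057 × 49 / 49 = -13.6057000 eV

Be³⁺ (Z = 4) at n = 8:
E = -13.6057 × 4² / 8² = -13.6057 × 16 / 64 = -3.4014250 eV

Since -13.6057000 eV < -3.4014250 eV,
N⁶⁺ at n = 7 is more tightly bound (requires more energy to ionize).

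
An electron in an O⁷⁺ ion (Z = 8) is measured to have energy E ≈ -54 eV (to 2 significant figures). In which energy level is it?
n = 4

The exact energy levels follow E_n = -13.6057 Z² / n² eV with Z = 8.

The measured value (-54 eV) is reported to only 2 significant figures, so we must test candidate n values and see which one matches to that precision.

Candidate energies:
  n = 2:  E = -13.6057 × 8² / 2² = -217.69120 eV
  n = 3:  E = -13.6057 × 8² / 3² = -96.75164 eV
  n = 4:  E = -13.6057 × 8² / 4² = -54.42280 eV  ← matches
  n = 5:  E = -13.6057 × 8² / 5² = -34.83059 eV
  n = 6:  E = -13.6057 × 8² / 6² = -24.18791 eV

Checking against the measurement of -54 eV (2 sig figs), only n = 4 agrees:
E_4 = -54.42280 eV, which rounds to -54 eV ✓

Therefore n = 4.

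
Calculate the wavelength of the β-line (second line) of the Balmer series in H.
486.008070 nm

The lines of a series are numbered from the longest wavelength (smallest ΔE) outward; the second line is the transition from n = n_f + 2 to n_f.
The Balmer series has all transitions ending at n_f = 2.

For H, the second line (β-line) is the jump from n = 4 to n = 2:
E_4 = -13.6057 / 4² = -0.8503562500 eV
E_2 = -13.6057 / 2² = -3.4014250000 eV
ΔE = E_4 - E_2 = 2.5510687500 eV

λ = hc/E = 1239.84 eV·nm / 2.5510687500 eV
λ = 486.008070 nm

This is the β-line of the Balmer series in H.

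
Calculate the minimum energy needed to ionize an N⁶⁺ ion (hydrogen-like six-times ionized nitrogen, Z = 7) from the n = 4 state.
41.667456 eV

The ionization energy is the energy needed to remove the electron completely (n → ∞).

For a hydrogen-like ion with Z = 7, E_n = -13.6057 Z² / n² eV.

At n = 4: E_4 = -13.6057 × 7² / 4² = -41.667456250 eV
At n = ∞: E_∞ = 0 eV

Ionization energy = E_∞ - E_4 = 0 - (-41.667456250) = 41.667456250 eV
Ionization energy ≈ 41.667456 eV

This is also called the binding energy of the electron in state n = 4.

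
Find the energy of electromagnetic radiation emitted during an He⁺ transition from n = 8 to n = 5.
1.326556 eV

The energy levels are E_n = -13.6057 Z² eV / n².

Energy at n = 8: E_8 = -13.6057 × 2² / 8² = -0.850356250 eV
Energy at n = 5: E_5 = -13.6057 × 2² / 5² = -2.176912000 eV

For emission (electron falling to lower state), the photon energy is:
E_photon = E_8 - E_5 = |-0.850356250 - (-2.176912000)|
E_photon = 1.326556 eV

This energy is carried away by the emitted photon.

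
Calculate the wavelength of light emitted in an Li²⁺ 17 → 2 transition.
41.06910 nm

First, find the transition energy using E_n = -13.6057 Z² / n² eV:
E_17 = -13.6057 × 3² / 17² = -0.4237069 eV
E_2 = -13.6057 × 3² / 2² = -30.6128250 eV

Photon energy: |ΔE| = |E_2 - E_17| = 30.1891181 eV

Convert to wavelength using E = hc/λ with hc = 1239.84 eV·nm:
λ = hc/E = 1239.84 eV·nm / 30.1891181 eV
λ = 41.06910 nm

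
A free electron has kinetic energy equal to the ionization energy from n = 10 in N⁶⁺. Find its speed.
1.531e+06 m/s (or 0.51082% of c)

The binding energy at n = 10 for N⁶⁺ is:
E_10 = -13.6057 × 7²/10² = -6.6667930 eV
|E_10| = 6.6667930 eV

Convert to Joules:
KE = 6.6667930 eV × (1.602177 × 10⁻¹⁹ J/eV) = 1.06814e-18 J

Using KE = ½mv²:
v = √(2·KE/m_e)
v = √(2 × 1.06814e-18 J / 9.10938 × 10⁻³¹ kg)
v = 1.531e+06 m/s

This is approximately 0.51082% the speed of light.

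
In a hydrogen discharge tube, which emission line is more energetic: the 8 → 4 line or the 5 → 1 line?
5 → 1

Calculate the energy for each transition:

Transition 8 → 4:
ΔE₁ = |E_4 - E_8| = |-13.6057/4² - (-13.6057/8²)|
ΔE₁ = |-0.850356250 - (-0.212589063)| = 0.637767 eV

Transition 5 → 1:
ΔE₂ = |E_1 - E_5| = |-13.6057/1² - (-13.6057/5²)|
ΔE₂ = |-13.605700000 - (-0.544228000)| = 13.061472 eV

Since 13.061472 eV > 0.637767 eV, the transition 5 → 1 emits the more energetic photon.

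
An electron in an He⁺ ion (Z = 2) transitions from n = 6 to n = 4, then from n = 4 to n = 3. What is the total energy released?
4.54 eV

The energy levels of He⁺ are E_n = -13.6057 × 2² / n² eV.

First transition (6 → 4):
ΔE₁ = |E_4 - E_6|
ΔE₁ = |-3.40142500 - (-1.51174444)| = 1.88968 eV

Second transition (4 → 3):
ΔE₂ = |E_3 - E_4|
ΔE₂ = |-6.04697778 - (-3.40142500)| = 2.64555 eV

Total energy released:
E_total = ΔE₁ + ΔE₂ = 1.88968 + 2.64555 = 4.54 eV

Note: This equals the direct transition 6 → 3: 4.54 eV ✓
Energy is conserved regardless of the path taken.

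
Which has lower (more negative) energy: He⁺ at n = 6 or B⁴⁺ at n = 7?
B⁴⁺ at n = 7 (E = -6.941684 eV)

Using E_n = -13.6057 Z² / n² eV:

He⁺ (Z = 2) at n = 6:
E = -13.6057 × 2² / 6² = -13.6057 × 4 / 36 = -1.511744444 eV

B⁴⁺ (Z = 5) at n = 7:
E = -13.6057 × 5² / 7² = -13.6057 × 25 / 49 = -6.941683673 eV

Since -6.941683673 eV < -1.511744444 eV,
B⁴⁺ at n = 7 is more tightly bound (requires more energy to ionize).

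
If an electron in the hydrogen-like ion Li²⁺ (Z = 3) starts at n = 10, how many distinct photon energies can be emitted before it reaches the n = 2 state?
36

The electron can occupy levels n = 2, 3, ..., 10 during de-excitation — that is m = 10 - 2 + 1 = 9 distinct levels.

The number of distinct spectral lines equals the number of ways to choose 2 of these m levels (each pair gives one possible emission transition):

Number of lines = m(m-1)/2 = 9×8/2 = 36

These correspond to all possible transitions between the 9 levels:
10 → 9, 10 → 8, 10 → 7, 10 → 6, 10 → 5, 10 → 4, 10 → 3, 10 → 2...

Each transition produces a photon with a unique energy (and thus wavelength). This count does not depend on Z.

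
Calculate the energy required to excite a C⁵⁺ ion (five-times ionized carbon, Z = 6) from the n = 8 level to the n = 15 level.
5.476294 eV

The energy levels of a hydrogen-like atom are E_n = -13.6057 Z² eV / n².

Energy at n = 8: E_8 = -13.6057 × 6² / 8² = -7.653206250 eV
Energy at n = 15: E_15 = -13.6057 × 6² / 15² = -2.176912000 eV

The excitation energy is the difference:
ΔE = E_15 - E_8
ΔE = -2.176912000 - (-7.653206250)
ΔE = 5.476294 eV

Since this is positive, energy must be absorbed (photon absorption).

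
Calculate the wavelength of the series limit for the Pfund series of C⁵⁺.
63.282 nm

The series limit corresponds to the transition from n = ∞ to n = 5.
This is the highest energy (shortest wavelength) transition in the Pfund series.

E_∞ = 0 eV
E_5 = -13.6057 × 6² / 5² = -19.59221 eV

Energy at series limit:
ΔE = E_∞ - E_5 = 0 - (-19.59221) = 19.59221 eV
λ = hc/E = 1239.84 eV·nm / 19.59221 eV = 63.282 nm

This energy equals the ionization energy from the n = 5 state of C⁵⁺.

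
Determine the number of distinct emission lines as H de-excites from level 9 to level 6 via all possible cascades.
6

The electron can occupy levels n = 6, 7, ..., 9 during de-excitation — that is m = 9 - 6 + 1 = 4 distinct levels.

The number of distinct spectral lines equals the number of ways to choose 2 of these m levels (each pair gives one possible emission transition):

Number of lines = m(m-1)/2 = 4×3/2 = 6

These correspond to all possible transitions between the 4 levels:
9 → 8, 9 → 7, 9 → 6, 8 → 7, 8 → 6, 7 → 6

Each transition produces a photon with a unique energy (and thus wavelength). This count does not depend on Z.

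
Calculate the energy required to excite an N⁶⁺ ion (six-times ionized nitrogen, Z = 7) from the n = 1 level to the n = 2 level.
500.01 eV

The energy levels of a hydrogen-like atom are E_n = -13.6057 Z² eV / n².

Energy at n = 1: E_1 = -13.6057 × 7² / 1² = -666.67930 eV
Energy at n = 2: E_2 = -13.6057 × 7² / 2² = -166.66983 eV

The excitation energy is the difference:
ΔE = E_2 - E_1
ΔE = -166.66983 - (-666.67930)
ΔE = 500.01 eV

Since this is positive, energy must be absorbed (photon absorption).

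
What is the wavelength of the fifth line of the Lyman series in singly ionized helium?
23.43253 nm

The lines of a series are numbered from the longest wavelength (smallest ΔE) outward; the fifth line is the transition from n = n_f + 5 to n_f.
The Lyman series has all transitions ending at n_f = 1.

For He⁺ (Z = 2), the fifth line (ε-line) is the jump from n = 6 to n = 1:
E_6 = -13.6057 × 2² / 6² = -1.5117444 eV
E_1 = -13.6057 × 2² / 1² = -54.4228000 eV
ΔE = E_6 - E_1 = 52.9110556 eV

λ = hc/E = 1239.84 eV·nm / 52.9110556 eV
λ = 23.43253 nm

This is the ε-line of the Lyman series in He⁺.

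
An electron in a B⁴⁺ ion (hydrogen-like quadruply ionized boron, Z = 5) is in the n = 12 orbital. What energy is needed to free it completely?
2.3621 eV

The ionization energy is the energy needed to remove the electron completely (n → ∞).

For a hydrogen-like ion with Z = 5, E_n = -13.6057 Z² / n² eV.

At n = 12: E_12 = -13.6057 × 5² / 12² = -2.3621007 eV
At n = ∞: E_∞ = 0 eV

Ionization energy = E_∞ - E_12 = 0 - (-2.3621007) = 2.3621007 eV
Ionization energy ≈ 2.3621 eV

This is also called the binding energy of the electron in state n = 12.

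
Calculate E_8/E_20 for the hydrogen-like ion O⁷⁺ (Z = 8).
6.250

Using E_n = -13.6057 Z² / n² eV with Z = 8:

E_8 = -13.6057 × 8² / 8² = -870.7648 / 64 = -13.605700000 eV
E_20 = -13.6057 × 8² / 20² = -870.7648 / 400 = -2.176912000 eV

The ratio is:
E_8/E_20 = (-13.605700000) / (-2.176912000)
E_8/E_20 = (-870.7648/64) / (-870.7648/400)
E_8/E_20 = 400/64
E_8/E_20 = 6.250
(Note: the Z² factors cancel in the ratio.)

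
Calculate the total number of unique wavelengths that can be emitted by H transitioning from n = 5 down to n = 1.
10

The electron can occupy levels n = 1, 2, ..., 5 during de-excitation — that is m = 5 - 1 + 1 = 5 distinct levels.

The number of distinct spectral lines equals the number of ways to choose 2 of these m levels (each pair gives one possible emission transition):

Number of lines = m(m-1)/2 = 5×4/2 = 10

These correspond to all possible transitions between the 5 levels:
5 → 4, 5 → 3, 5 → 2, 5 → 1, 4 → 3, 4 → 2, 4 → 1, 3 → 2...

Each transition produces a photon with a unique energy (and thus wavelength). This count does not depend on Z.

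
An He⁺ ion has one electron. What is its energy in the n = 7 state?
-1.11 eV

For hydrogen-like ions, the energy levels scale with Z²:
E_n = -13.6057 Z² / n² eV

For He⁺ (Z = 2) at n = 7:
E_7 = -13.6057 × 2² / 7²
E_7 = -13.6057 × 4 / 49
E_7 = -54.4228 / 49
E_7 = -1.11 eV

The energy is 4 times more negative than hydrogen at the same n due to the stronger nuclear charge.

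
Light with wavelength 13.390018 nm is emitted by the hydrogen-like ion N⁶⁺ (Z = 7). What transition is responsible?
n = 3 → n = 2

First, find the photon energy from the wavelength (hc = 1239.84 eV·nm):
E = hc/λ = 1239.84 eV·nm / 13.390018 nm = 92.594349 eV

The energy levels of N⁶⁺ satisfy E_n = -13.6057 × 7² / n² eV, so an emission n_i → n_f releases
ΔE = 13.6057 × 7² × (1/n_f² − 1/n_i²) eV.

Setting ΔE equal to the photon energy:
1/n_f² − 1/n_i² = 92.594349 / (13.6057 × 7²) = 0.13888889

Since 1/n_i² must be positive, we need 1/n_f² > 0.13888889, i.e. n_f ≤ 2. For each allowed n_f, solve n_i = (1/n_f² − 0.13888889)^(−1/2) and check whether it is a whole number:
  n_f = 1: 1/n_i² = 1.00000000 − 0.13888889 = 0.86111111 → n_i = 1.078  (not an integer) ✗
  n_f = 2: 1/n_i² = 0.25000000 − 0.13888889 = 0.11111111 → n_i = 3.000  → integer, n_i = 3 ✓

Only n_f = 2 gives an integer upper level, n_i = 3.

The transition is from n = 3 to n = 2 (emission).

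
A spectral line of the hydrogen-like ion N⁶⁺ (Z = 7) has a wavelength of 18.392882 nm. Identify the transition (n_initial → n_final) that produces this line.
n = 10 → n = 3

First, find the photon energy from the wavelength (hc = 1239.84 eV·nm):
E = hc/λ = 1239.84 eV·nm / 18.392882 nm = 67.408686 eV

The energy levels of N⁶⁺ satisfy E_n = -13.6057 × 7² / n² eV, so an emission n_i → n_f releases
ΔE = 13.6057 × 7² × (1/n_f² − 1/n_i²) eV.

Setting ΔE equal to the photon energy:
1/n_f² − 1/n_i² = 67.408686 / (13.6057 × 7²) = 0.10111111

Since 1/n_i² must be positive, we need 1/n_f² > 0.10111111, i.e. n_f ≤ 3. For each allowed n_f, solve n_i = (1/n_f² − 0.10111111)^(−1/2) and check whether it is a whole number:
  n_f = 1: 1/n_i² = 1.00000000 − 0.10111111 = 0.89888889 → n_i = 1.055  (not an integer) ✗
  n_f = 2: 1/n_i² = 0.25000000 − 0.10111111 = 0.14888889 → n_i = 2.592  (not an integer) ✗
  n_f = 3: 1/n_i² = 0.11111111 − 0.10111111 = 0.01000000 → n_i = 10.000  → integer, n_i = 10 ✓

Only n_f = 3 gives an integer upper level, n_i = 10.

The transition is from n = 10 to n = 3 (emission).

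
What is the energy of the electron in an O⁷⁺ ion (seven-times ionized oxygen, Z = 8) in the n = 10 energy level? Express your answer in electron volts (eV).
-8.7076 eV

The energy levels of a hydrogen-like atom are given by:
E_n = -13.6057 Z² / n² eV  (with Z = 8 for O⁷⁺)

For n = 10:
E_10 = -13.6057 × 8² / 10²
E_10 = -13.6057 × 64 / 100
E_10 = -8.7076 eV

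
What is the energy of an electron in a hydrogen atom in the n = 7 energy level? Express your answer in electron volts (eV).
-0.277667 eV

The energy levels of a hydrogen-like atom are given by:
E_n = -13.6057 eV / n²

For n = 7:
E_7 = -13.6057 eV / 7²
E_7 = -13.6057 eV / 49
E_7 = -0.277667 eV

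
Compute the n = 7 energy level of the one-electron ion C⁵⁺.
-9.9960 eV

For hydrogen-like ions, the energy levels scale with Z²:
E_n = -13.6057 Z² / n² eV

For C⁵⁺ (Z = 6) at n = 7:
E_7 = -13.6057 × 6² / 7²
E_7 = -13.6057 × 36 / 49
E_7 = -489.8052 / 49
E_7 = -9.9960 eV

The energy is 36 times more negative than hydrogen at the same n due to the stronger nuclear charge.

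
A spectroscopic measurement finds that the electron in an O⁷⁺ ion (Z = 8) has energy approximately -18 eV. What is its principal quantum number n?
n = 7

The exact energy levels follow E_n = -13.6057 Z² / n² eV with Z = 8.

The measured value (-18 eV) is reported to only 2 significant figures, so we must test candidate n values and see which one matches to that precision.

Candidate energies:
  n = 5:  E = -13.6057 × 8² / 5² = -34.830592 eV
  n = 6:  E = -13.6057 × 8² / 6² = -24.187911 eV
  n = 7:  E = -13.6057 × 8² / 7² = -17.770710 eV  ← matches
  n = 8:  E = -13.6057 × 8² / 8² = -13.605700 eV
  n = 9:  E = -13.6057 × 8² / 9² = -10.750183 eV

Checking against the measurement of -18 eV (2 sig figs), only n = 7 agrees:
E_7 = -17.770710 eV, which rounds to -18 eV ✓

Therefore n = 7.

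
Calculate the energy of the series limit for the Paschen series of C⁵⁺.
54.42 eV

The series limit corresponds to the transition from n = ∞ to n = 3.
This is the highest energy (shortest wavelength) transition in the Paschen series.

E_∞ = 0 eV
E_3 = -13.6057 × 6² / 3² = -54.42 eV

Energy at series limit:
ΔE = E_∞ - E_3 = 0 - (-54.42) = 54.42 eV

This energy equals the ionization energy from the n = 3 state of C⁵⁺.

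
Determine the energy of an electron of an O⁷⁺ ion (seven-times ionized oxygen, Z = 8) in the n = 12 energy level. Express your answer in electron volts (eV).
-6.046978 eV

The energy levels of a hydrogen-like atom are given by:
E_n = -13.6057 Z² / n² eV  (with Z = 8 for O⁷⁺)

For n = 12:
E_12 = -13.6057 × 8² / 12²
E_12 = -13.6057 × 64 / 144
E_12 = -6.046978 eV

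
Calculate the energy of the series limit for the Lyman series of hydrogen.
13.61 eV

The series limit corresponds to the transition from n = ∞ to n = 1.
This is the highest energy (shortest wavelength) transition in the Lyman series.

E_∞ = 0 eV
E_1 = -13.6057 / 1² = -13.61 eV

Energy at series limit:
ΔE = E_∞ - E_1 = 0 - (-13.61) = 13.61 eV

This energy equals the ionization energy from the n = 1 state of hydrogen.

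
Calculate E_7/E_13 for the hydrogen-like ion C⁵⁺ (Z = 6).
3.44898

Using E_n = -13.6057 Z² / n² eV with Z = 6:

E_7 = -13.6057 × 6² / 7² = -489.8052 / 49 = -9.99602448980 eV
E_13 = -13.6057 × 6² / 13² = -489.8052 / 169 = -2.89825562130 eV

The ratio is:
E_7/E_13 = (-9.99602448980) / (-2.89825562130)
E_7/E_13 = (-489.8052/49) / (-489.8052/169)
E_7/E_13 = 169/49
E_7/E_13 = 3.44898
(Note: the Z² factors cancel in the ratio.)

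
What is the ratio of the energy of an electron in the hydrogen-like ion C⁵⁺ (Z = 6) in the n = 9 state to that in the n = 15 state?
2.77778

Using E_n = -13.6057 Z² / n² eV with Z = 6:

E_9 = -13.6057 × 6² / 9² = -489.8052 / 81 = -6.04697777778 eV
E_15 = -13.6057 × 6² / 15² = -489.8052 / 225 = -2.17691200000 eV

The ratio is:
E_9/E_15 = (-6.04697777778) / (-2.17691200000)
E_9/E_15 = (-489.8052/81) / (-489.8052/225)
E_9/E_15 = 225/81
E_9/E_15 = 2.77778
(Note: the Z² factors cancel in the ratio.)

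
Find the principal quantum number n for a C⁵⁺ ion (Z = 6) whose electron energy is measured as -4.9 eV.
n = 10

The exact energy levels follow E_n = -13.6057 Z² / n² eV with Z = 6.

The measured value (-4.9 eV) is reported to only 2 significant figures, so we must test candidate n values and see which one matches to that precision.

Candidate energies:
  n = 8:  E = -13.6057 × 6² / 8² = -7.65321 eV
  n = 9:  E = -13.6057 × 6² / 9² = -6.04698 eV
  n = 10:  E = -13.6057 × 6² / 10² = -4.89805 eV  ← matches
  n = 11:  E = -13.6057 × 6² / 11² = -4.04798 eV
  n = 12:  E = -13.6057 × 6² / 12² = -3.40143 eV

Checking against the measurement of -4.9 eV (2 sig figs), only n = 10 agrees:
E_10 = -4.89805 eV, which rounds to -4.9 eV ✓

Therefore n = 10.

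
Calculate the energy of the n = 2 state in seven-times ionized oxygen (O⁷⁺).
-217.69120 eV

For hydrogen-like ions, the energy levels scale with Z²:
E_n = -13.6057 Z² / n² eV

For O⁷⁺ (Z = 8) at n = 2:
E_2 = -13.6057 × 8² / 2²
E_2 = -13.6057 × 64 / 4
E_2 = -870.7648 / 4
E_2 = -217.69120 eV

The energy is 64 times more negative than hydrogen at the same n due to the stronger nuclear charge.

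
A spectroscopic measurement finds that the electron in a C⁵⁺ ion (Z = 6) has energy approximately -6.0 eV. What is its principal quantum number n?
n = 9

The exact energy levels follow E_n = -13.6057 Z² / n² eV with Z = 6.

The measured value (-6.0 eV) is reported to only 2 significant figures, so we must test candidate n values and see which one matches to that precision.

Candidate energies:
  n = 7:  E = -13.6057 × 6² / 7² = -9.996024 eV
  n = 8:  E = -13.6057 × 6² / 8² = -7.653206 eV
  n = 9:  E = -13.6057 × 6² / 9² = -6.046978 eV  ← matches
  n = 10:  E = -13.6057 × 6² / 10² = -4.898052 eV
  n = 11:  E = -13.6057 × 6² / 11² = -4.047977 eV

Checking against the measurement of -6.0 eV (2 sig figs), only n = 9 agrees:
E_9 = -6.046978 eV, which rounds to -6.0 eV ✓

Therefore n = 9.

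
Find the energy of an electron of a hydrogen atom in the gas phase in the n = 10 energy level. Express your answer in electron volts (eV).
-0.13606 eV

The energy levels of a hydrogen-like atom are given by:
E_n = -13.6057 eV / n²

For n = 10:
E_10 = -13.6057 eV / 10²
E_10 = -13.6057 eV / 100
E_10 = -0.13606 eV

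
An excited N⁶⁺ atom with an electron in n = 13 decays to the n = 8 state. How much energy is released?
6.4720 eV

The energy levels are E_n = -13.6057 Z² eV / n².

Energy at n = 13: E_13 = -13.6057 × 7² / 13² = -3.9448479 eV
Energy at n = 8: E_8 = -13.6057 × 7² / 8² = -10.4168641 eV

For emission (electron falling to lower state), the photon energy is:
E_photon = E_13 - E_8 = |-3.9448479 - (-10.4168641)|
E_photon = 6.4720 eV

This energy is carried away by the emitted photon.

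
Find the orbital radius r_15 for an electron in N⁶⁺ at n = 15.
1.7009 nm (or 17.0093 Å)

The Bohr radius formula is:
r_n = n² a₀ / Z

where a₀ = 0.0529177 nm is the Bohr radius.

For N⁶⁺ (Z = 7) at n = 15:
r_15 = 15² × 0.0529177 nm / 7
r_15 = 225 × 0.0529177 nm / 7
r_15 = 11.90648 nm / 7
r_15 = 1.7009 nm

The electron orbits at approximately 1.7009 nm from the nucleus.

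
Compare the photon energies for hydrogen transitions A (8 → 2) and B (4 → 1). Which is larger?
4 → 1

Calculate the energy for each transition:

Transition 8 → 2:
ΔE₁ = |E_2 - E_8| = |-13.6057/2² - (-13.6057/8²)|
ΔE₁ = |-3.4014250000 - (-0.2125890625)| = 3.1888359 eV

Transition 4 → 1:
ΔE₂ = |E_1 - E_4| = |-13.6057/1² - (-13.6057/4²)|
ΔE₂ = |-13.6057000000 - (-0.8503562500)| = 12.7553438 eV

Since 12.7553438 eV > 3.1888359 eV, the transition 4 → 1 emits the more energetic photon.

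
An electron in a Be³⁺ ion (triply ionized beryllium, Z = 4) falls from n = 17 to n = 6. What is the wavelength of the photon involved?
234.2095 nm

First, find the transition energy using E_n = -13.6057 Z² / n² eV:
E_17 = -13.6057 × 4² / 17² = -0.75325675 eV
E_6 = -13.6057 × 4² / 6² = -6.04697778 eV

Photon energy: |ΔE| = |E_6 - E_17| = 5.29372103 eV

Convert to wavelength using E = hc/λ with hc = 1239.84 eV·nm:
λ = hc/E = 1239.84 eV·nm / 5.29372103 eV
λ = 234.2095 nm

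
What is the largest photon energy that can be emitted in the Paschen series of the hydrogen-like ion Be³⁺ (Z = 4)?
24.188 eV

The series limit corresponds to the transition from n = ∞ to n = 3.
This is the highest energy (shortest wavelength) transition in the Paschen series.

E_∞ = 0 eV
E_3 = -13.6057 × 4² / 3² = -24.188 eV

Energy at series limit:
ΔE = E_∞ - E_3 = 0 - (-24.188) = 24.188 eV

This energy equals the ionization energy from the n = 3 state of Be³⁺.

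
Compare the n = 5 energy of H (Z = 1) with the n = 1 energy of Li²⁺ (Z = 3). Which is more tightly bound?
Li²⁺ at n = 1 (E = -122.451 eV)

Using E_n = -13.6057 Z² / n² eV:

H (Z = 1) at n = 5:
E = -13.6057 × 1² / 5² = -13.6057 × 1 / 25 = -0.544228 eV

Li²⁺ (Z = 3) at n = 1:
E = -13.6057 × 3² / 1² = -13.6057 × 9 / 1 = -122.451300 eV

Since -122.451300 eV < -0.544228 eV,
Li²⁺ at n = 1 is more tightly bound (requires more energy to ionize).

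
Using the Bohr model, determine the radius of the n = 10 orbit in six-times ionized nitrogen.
0.7560 nm (or 7.5597 Å)

The Bohr radius formula is:
r_n = n² a₀ / Z

where a₀ = 0.0529177 nm is the Bohr radius.

For N⁶⁺ (Z = 7) at n = 10:
r_10 = 10² × 0.0529177 nm / 7
r_10 = 100 × 0.0529177 nm / 7
r_10 = 5.29177 nm / 7
r_10 = 0.7560 nm

The electron orbits at approximately 0.7560 nm from the nucleus.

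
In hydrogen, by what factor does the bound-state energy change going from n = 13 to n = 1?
169.0000

Using E_n = -13.6057 Z² / n² eV with Z = 1:

E_1 = -13.6057 / 1² = -13.6057 / 1 = -13.6057000000 eV
E_13 = -13.6057 / 13² = -13.6057 / 169 = -0.0805071006 eV

The ratio is:
E_1/E_13 = (-13.6057000000) / (-0.0805071006)
E_1/E_13 = (-13.6057/1) / (-13.6057/169)
E_1/E_13 = 169/1
E_1/E_13 = 169.0000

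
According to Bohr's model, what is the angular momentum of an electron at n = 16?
1.69e-33 J·s (or 16ℏ)

In the Bohr model, angular momentum is quantized:
L = nℏ

where ℏ = h/(2π) = 1.0546e-34 J·s

For n = 16:
L = 16 × 1.0546e-34 J·s
L = 1.69e-33 J·s

This can also be written as L = 16ℏ.
The angular momentum is an integer multiple of the reduced Planck constant.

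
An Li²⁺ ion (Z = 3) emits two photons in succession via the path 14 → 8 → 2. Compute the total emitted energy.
29.99 eV

The energy levels of Li²⁺ are E_n = -13.6057 × 3² / n² eV.

First transition (14 → 8):
ΔE₁ = |E_8 - E_14|
ΔE₁ = |-1.91330156 - (-0.62475153)| = 1.28855 eV

Second transition (8 → 2):
ΔE₂ = |E_2 - E_8|
ΔE₂ = |-30.61282500 - (-1.91330156)| = 28.69952 eV

Total energy released:
E_total = ΔE₁ + ΔE₂ = 1.28855 + 28.69952 = 29.99 eV

Note: This equals the direct transition 14 → 2: 29.99 eV ✓
Energy is conserved regardless of the path taken.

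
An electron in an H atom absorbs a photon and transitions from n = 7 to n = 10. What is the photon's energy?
0.14 eV

The energy levels of a hydrogen-like atom are E_n = -13.6057 eV / n².

Energy at n = 7: E_7 = -13.6057 / 7² = -0.27767 eV
Energy at n = 10: E_10 = -13.6057 / 10² = -0.13606 eV

The excitation energy is the difference:
ΔE = E_10 - E_7
ΔE = -0.13606 - (-0.27767)
ΔE = 0.14 eV

Since this is positive, energy must be absorbed (photon absorption).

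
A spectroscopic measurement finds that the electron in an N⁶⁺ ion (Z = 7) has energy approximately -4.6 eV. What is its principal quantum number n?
n = 12

The exact energy levels follow E_n = -13.6057 Z² / n² eV with Z = 7.

The measured value (-4.6 eV) is reported to only 2 significant figures, so we must test candidate n values and see which one matches to that precision.

Candidate energies:
  n = 10:  E = -13.6057 × 7² / 10² = -6.66679 eV
  n = 11:  E = -13.6057 × 7² / 11² = -5.50975 eV
  n = 12:  E = -13.6057 × 7² / 12² = -4.62972 eV  ← matches
  n = 13:  E = -13.6057 × 7² / 13² = -3.94485 eV
  n = 14:  E = -13.6057 × 7² / 14² = -3.40143 eV

Checking against the measurement of -4.6 eV (2 sig figs), only n = 12 agrees:
E_12 = -4.62972 eV, which rounds to -4.6 eV ✓

Therefore n = 12.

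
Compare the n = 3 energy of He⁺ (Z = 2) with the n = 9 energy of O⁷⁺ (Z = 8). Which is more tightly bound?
O⁷⁺ at n = 9 (E = -10.7502 eV)

Using E_n = -13.6057 Z² / n² eV:

He⁺ (Z = 2) at n = 3:
E = -13.6057 × 2² / 3² = -13.6057 × 4 / 9 = -6.0469778 eV

O⁷⁺ (Z = 8) at n = 9:
E = -13.6057 × 8² / 9² = -13.6057 × 64 / 81 = -10.7501827 eV

Since -10.7501827 eV < -6.0469778 eV,
O⁷⁺ at n = 9 is more tightly bound (requires more energy to ionize).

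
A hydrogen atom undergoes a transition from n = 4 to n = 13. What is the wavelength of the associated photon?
1610.4973 nm

First, find the transition energy using E_n = -13.6057 / n² eV:
E_4 = -13.6057 / 4² = -0.8503562500 eV
E_13 = -13.6057 / 13² = -0.0805071006 eV

Photon energy: |ΔE| = |E_13 - E_4| = 0.7698491494 eV

Convert to wavelength using E = hc/λ with hc = 1239.84 eV·nm:
λ = hc/E = 1239.84 eV·nm / 0.7698491494 eV
λ = 1610.4973 nm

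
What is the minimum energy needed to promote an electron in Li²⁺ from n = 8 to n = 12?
1.06 eV

The energy levels of a hydrogen-like atom are E_n = -13.6057 Z² eV / n².

Energy at n = 8: E_8 = -13.6057 × 3² / 8² = -1.91330 eV
Energy at n = 12: E_12 = -13.6057 × 3² / 12² = -0.85036 eV

The excitation energy is the difference:
ΔE = E_12 - E_8
ΔE = -0.85036 - (-1.91330)
ΔE = 1.06 eV

Since this is positive, energy must be absorbed (photon absorption).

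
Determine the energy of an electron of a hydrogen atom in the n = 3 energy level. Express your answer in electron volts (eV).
-1.511744 eV

The energy levels of a hydrogen-like atom are given by:
E_n = -13.6057 eV / n²

For n = 3:
E_3 = -13.6057 eV / 3²
E_3 = -13.6057 eV / 9
E_3 = -1.511744 eV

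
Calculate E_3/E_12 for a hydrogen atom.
16.000

Using E_n = -13.6057 Z² / n² eV with Z = 1:

E_3 = -13.6057 / 3² = -13.6057 / 9 = -1.511744444 eV
E_12 = -13.6057 / 12² = -13.6057 / 144 = -0.094484028 eV

The ratio is:
E_3/E_12 = (-1.511744444) / (-0.094484028)
E_3/E_12 = (-13.6057/9) / (-13.6057/144)
E_3/E_12 = 144/9
E_3/E_12 = 16.000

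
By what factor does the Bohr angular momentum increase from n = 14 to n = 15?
1.07

In the Bohr model, L_n = nℏ, so the ratio is purely the ratio of quantum numbers:

L_15/L_14 = 15ℏ / 14ℏ = 15/14 = 1.07

The angular momentum scales linearly with n.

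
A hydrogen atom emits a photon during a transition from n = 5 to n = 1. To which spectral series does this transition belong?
Lyman series

The spectral series in hydrogen are named based on the final (lower) energy level:
- Lyman series: n_final = 1 (ultraviolet)
- Balmer series: n_final = 2 (visible/near-UV)
- Paschen series: n_final = 3 (infrared)
- Brackett series: n_final = 4 (infrared)
- Pfund series: n_final = 5 (far infrared)

Since this transition ends at n = 1, it belongs to the Lyman series.

For reference, this 5 → 1 line has photon energy
ΔE = 13.6057 eV × (1/1² - 1/5²) = 13.06147200 eV,
corresponding to wavelength λ = hc/ΔE = 1239.84 eV·nm / 13.06147200 eV = 94.923451 nm in the ultraviolet region.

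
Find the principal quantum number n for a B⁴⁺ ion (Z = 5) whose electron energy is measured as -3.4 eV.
n = 10

The exact energy levels follow E_n = -13.6057 Z² / n² eV with Z = 5.

The measured value (-3.4 eV) is reported to only 2 significant figures, so we must test candidate n values and see which one matches to that precision.

Candidate energies:
  n = 8:  E = -13.6057 × 5² / 8² = -5.31473 eV
  n = 9:  E = -13.6057 × 5² / 9² = -4.19929 eV
  n = 10:  E = -13.6057 × 5² / 10² = -3.40143 eV  ← matches
  n = 11:  E = -13.6057 × 5² / 11² = -2.81110 eV
  n = 12:  E = -13.6057 × 5² / 12² = -2.36210 eV

Checking against the measurement of -3.4 eV (2 sig figs), only n = 10 agrees:
E_10 = -3.40143 eV, which rounds to -3.4 eV ✓

Therefore n = 10.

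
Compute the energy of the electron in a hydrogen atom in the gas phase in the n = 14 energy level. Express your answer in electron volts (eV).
-0.0694 eV

The energy levels of a hydrogen-like atom are given by:
E_n = -13.6057 eV / n²

For n = 14:
E_14 = -13.6057 eV / 14²
E_14 = -13.6057 eV / 196
E_14 = -0.0694 eV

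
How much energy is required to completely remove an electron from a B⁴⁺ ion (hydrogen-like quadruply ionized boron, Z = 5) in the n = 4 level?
21.2589 eV

The ionization energy is the energy needed to remove the electron completely (n → ∞).

For a hydrogen-like ion with Z = 5, E_n = -13.6057 Z² / n² eV.

At n = 4: E_4 = -13.6057 × 5² / 4² = -21.2589063 eV
At n = ∞: E_∞ = 0 eV

Ionization energy = E_∞ - E_4 = 0 - (-21.2589063) = 21.2589063 eV
Ionization energy ≈ 21.2589 eV

This is also called the binding energy of the electron in state n = 4.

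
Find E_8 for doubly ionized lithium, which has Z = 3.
-1.913302 eV

For hydrogen-like ions, the energy levels scale with Z²:
E_n = -13.6057 Z² / n² eV

For Li²⁺ (Z = 3) at n = 8:
E_8 = -13.6057 × 3² / 8²
E_8 = -13.6057 × 9 / 64
E_8 = -122.4513 / 64
E_8 = -1.913302 eV

The energy is 9 times more negative than hydrogen at the same n due to the stronger nuclear charge.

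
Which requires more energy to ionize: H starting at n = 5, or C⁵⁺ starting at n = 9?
C⁵⁺ at n = 9 (E = -6.046978 eV)

Using E_n = -13.6057 Z² / n² eV:

H (Z = 1) at n = 5:
E = -13.6057 × 1² / 5² = -13.6057 × 1 / 25 = -0.544228000 eV

C⁵⁺ (Z = 6) at n = 9:
E = -13.6057 × 6² / 9² = -13.6057 × 36 / 81 = -6.046977778 eV

Since -6.046977778 eV < -0.544228000 eV,
C⁵⁺ at n = 9 is more tightly bound (requires more energy to ionize).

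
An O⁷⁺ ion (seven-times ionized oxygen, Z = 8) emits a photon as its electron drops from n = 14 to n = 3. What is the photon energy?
92.309 eV

The energy levels are E_n = -13.6057 Z² eV / n².

Energy at n = 14: E_14 = -13.6057 × 8² / 14² = -4.442678 eV
Energy at n = 3: E_3 = -13.6057 × 8² / 3² = -96.751644 eV

For emission (electron falling to lower state), the photon energy is:
E_photon = E_14 - E_3 = |-4.442678 - (-96.751644)|
E_photon = 92.309 eV

This energy is carried away by the emitted photon.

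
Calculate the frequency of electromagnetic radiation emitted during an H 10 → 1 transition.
3.25695e+15 Hz

First, find the transition energy:
E_10 = -13.6057 / 10² = -0.1360570 eV
E_1 = -13.6057 / 1² = -13.6057000 eV
|ΔE| = |E_1 - E_10| = 13.4696430 eV

Convert to Joules: E = 13.4696430 eV × (1.602177 × 10⁻¹⁹ J/eV) = 2.1580752e-18 J

Using E = hf:
f = E/h = 2.1580752e-18 J / (6.62607 × 10⁻³⁴ J·s)
f = 3.25695e+15 Hz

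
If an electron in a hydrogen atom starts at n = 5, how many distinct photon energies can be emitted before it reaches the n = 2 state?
6

The electron can occupy levels n = 2, 3, ..., 5 during de-excitation — that is m = 5 - 2 + 1 = 4 distinct levels.

The number of distinct spectral lines equals the number of ways to choose 2 of these m levels (each pair gives one possible emission transition):

Number of lines = m(m-1)/2 = 4×3/2 = 6

These correspond to all possible transitions between the 4 levels:
5 → 4, 5 → 3, 5 → 2, 4 → 3, 4 → 2, 3 → 2

Each transition produces a photon with a unique energy (and thus wavelength). This count does not depend on Z.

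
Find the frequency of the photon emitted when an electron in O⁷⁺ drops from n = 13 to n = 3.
2.21e+16 Hz

First, find the transition energy:
E_13 = -13.6057 × 8² / 13² = -5.15245444 eV
E_3 = -13.6057 × 8² / 3² = -96.75164444 eV
|ΔE| = |E_3 - E_13| = 91.59919000 eV

Convert to Joules: E = 91.59919000 eV × (1.602177 × 10⁻¹⁹ J/eV) = 1.4676e-17 J

Using E = hf:
f = E/h = 1.4676e-17 J / (6.62607 × 10⁻³⁴ J·s)
f = 2.21e+16 Hz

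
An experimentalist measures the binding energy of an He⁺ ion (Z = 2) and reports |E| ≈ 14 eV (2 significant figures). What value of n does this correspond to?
n = 2

The exact energy levels follow E_n = -13.6057 Z² / n² eV with Z = 2.

The measured value (-14 eV) is reported to only 2 significant figures, so we must test candidate n values and see which one matches to that precision.

Candidate energies:
  n = 1:  E = -13.6057 × 2² / 1² = -54.42280 eV
  n = 2:  E = -13.6057 × 2² / 2² = -13.60570 eV  ← matches
  n = 3:  E = -13.6057 × 2² / 3² = -6.04698 eV
  n = 4:  E = -13.6057 × 2² / 4² = -3.40143 eV

Checking against the measurement of -14 eV (2 sig figs), only n = 2 agrees:
E_2 = -13.60570 eV, which rounds to -14 eV ✓

Therefore n = 2.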